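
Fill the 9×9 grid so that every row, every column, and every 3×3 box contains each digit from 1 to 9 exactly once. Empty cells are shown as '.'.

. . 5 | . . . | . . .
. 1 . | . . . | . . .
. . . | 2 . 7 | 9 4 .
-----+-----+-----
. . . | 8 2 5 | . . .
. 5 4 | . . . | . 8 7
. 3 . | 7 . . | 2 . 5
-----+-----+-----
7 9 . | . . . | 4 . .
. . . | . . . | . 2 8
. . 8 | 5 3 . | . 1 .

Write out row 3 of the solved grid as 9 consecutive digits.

386257941

row 3, column 5 = 5: in row 3, 5 can only go here (every other open cell in that row sees a 5).
row 3, column 9 = 1: in row 3, 1 can only go here (every other open cell in that row sees a 1).
row 4, column 9 = 4 (hidden single in row 4).
row 5, column 1 = 2 (hidden single in row 5).
row 6, column 1 = 8 (hidden single in row 6).
row 3, column 2 = 8: in row 3, 8 can only go here (every other open cell in that row sees an 8).
row 7, column 8 = 5 (hidden single in row 7).
row 2, column 7 = 5 (hidden single in row 2).
row 8, column 1 = 5 (hidden single in row 8).
row 9, column 7 = 7 (hidden single in row 9).
row 8, column 5 = 7 (hidden single in row 8).
row 4, column 1 = 1 (hidden single in column 1).
row 1, column 7 = 8 (hidden single in column 7).
row 5, column 7 = 1 (hidden single in column 7).
row 9, column 9 = 9 (hidden single in column 9).
Singles propagation stalls; row 3, column 1 is still open with candidates {3,6}.
  Try row 3, column 1 = 6: this forces row 3, column 3=3; then column 1 has no cell left for 3 — contradiction.
So row 3, column 1 = 3.
row 3, column 3 = 6: row 3 has {1,2,3,4,5,7,8,9}; col 3 has {4,5,8}; box has {1,3,5,8} → only 6 remains.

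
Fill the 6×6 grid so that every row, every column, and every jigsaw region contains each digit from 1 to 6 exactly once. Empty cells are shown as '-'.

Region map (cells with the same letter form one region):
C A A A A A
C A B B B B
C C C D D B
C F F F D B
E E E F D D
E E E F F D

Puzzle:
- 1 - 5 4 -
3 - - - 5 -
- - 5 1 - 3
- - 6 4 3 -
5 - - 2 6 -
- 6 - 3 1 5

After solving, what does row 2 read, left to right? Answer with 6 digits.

r2c2 = 2: row 2 has {3,5}; col 2 has {1,6}; region has {1,4,5} → only 2 remains.
r2c4 = 6: row 2 has {2,3,5}; col 4 has {1,2,3,4,5}; region has {3,5} → only 6 remains.
r3c2 = 4: row 3 has {1,3,5}; col 2 has {1,2,6}; region has {3,5} → only 4 remains.
r3c5 = 2: row 3 has {1,3,4,5}; col 5 has {1,3,4,5,6}; region has {1,3,5,6} → only 2 remains.
r4c2 = 5: row 4 has {3,4,6}; col 2 has {1,2,4,6}; region has {1,2,3,4,6} → only 5 remains.
r5c2 = 3: row 5 has {2,5,6}; col 2 has {1,2,4,5,6}; region has {5,6} → only 3 remains.
r5c6 = 4: row 5 has {2,3,5,6}; col 6 has {3,5}; region has {1,2,3,5,6} → only 4 remains.
r1c3 = 3: row 1 has {1,4,5}; col 3 has {5,6}; region has {1,2,4,5} → only 3 remains.
r1c6 = 6: row 1 has {1,3,4,5}; col 6 has {3,4,5}; region has {1,2,3,4,5} → only 6 remains.
r2c6 = 1: row 2 has {2,3,5,6}; col 6 has {3,4,5,6}; region has {3,5,6} → only 1 remains.
r3c1 = 6: row 3 has {1,2,3,4,5}; col 1 has {3,5}; region has {3,4,5} → only 6 remains.
r4c6 = 2: row 4 has {3,4,5,6}; col 6 has {1,3,4,5,6}; region has {1,3,5,6} → only 2 remains.
r5c3 = 1: row 5 has {2,3,4,5,6}; col 3 has {3,5,6}; region has {3,5,6} → only 1 remains.
r1c1 = 2: row 1 has {1,3,4,5,6}; col 1 has {3,5,6}; region has {3,4,5,6} → only 2 remains.
r2c3 = 4: row 2 has {1,2,3,5,6}; col 3 has {1,3,5,6}; region has {1,2,3,5,6} → only 4 remains.

324651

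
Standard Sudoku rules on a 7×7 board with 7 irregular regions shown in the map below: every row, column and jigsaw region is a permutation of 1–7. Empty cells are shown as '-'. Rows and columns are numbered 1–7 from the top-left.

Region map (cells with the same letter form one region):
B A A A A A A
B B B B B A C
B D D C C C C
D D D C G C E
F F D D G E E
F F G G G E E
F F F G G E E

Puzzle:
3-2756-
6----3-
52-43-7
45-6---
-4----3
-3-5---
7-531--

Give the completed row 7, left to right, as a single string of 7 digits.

r1c2 = 1 (sole candidate).
r1c7 = 4 (sole candidate).
r2c2 = 7 (sole candidate).
r3c6 = 1 (sole candidate).
r4c6 = 2 (sole candidate).
r4c7 = 1 (sole candidate).
r5c4 = 1 (sole candidate).
r7c2 = 6: row 7 has {1,3,5,7}; col 2 has {1,2,3,4,5,7}; region has {3,4,5,7} → only 6 remains.
r7c6 = 4: row 7 has {1,3,5,6,7}; col 6 has {1,2,3,6}; region has {1,3} → only 4 remains.
r7c7 = 2: row 7 has {1,3,4,5,6,7}; col 7 has {1,3,4,7}; region has {1,3,4} → only 2 remains.

7653142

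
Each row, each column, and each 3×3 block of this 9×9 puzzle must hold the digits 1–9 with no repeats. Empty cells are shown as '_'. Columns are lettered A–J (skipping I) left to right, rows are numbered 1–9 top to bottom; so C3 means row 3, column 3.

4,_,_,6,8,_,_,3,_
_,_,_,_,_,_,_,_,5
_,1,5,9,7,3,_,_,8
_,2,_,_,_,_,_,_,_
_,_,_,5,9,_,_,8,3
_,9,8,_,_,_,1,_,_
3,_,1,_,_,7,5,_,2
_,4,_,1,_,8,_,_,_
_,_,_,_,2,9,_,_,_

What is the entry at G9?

8

B1 = 7: row 1 has {3,4,6,8}; col 2 has {1,2,4,9}; box has {1,4,5} → only 7 remains.
B5 = 6: row 5 has {3,5,8,9}; col 2 has {1,2,4,7,9}; box has {2,8,9} → only 6 remains.
B7 = 8: row 7 has {1,2,3,5,7}; col 2 has {1,2,4,6,7,9}; box has {1,3,4} → only 8 remains.
D7 = 4: row 7 has {1,2,3,5,7,8}; col 4 has {1,5,6,9}; box has {1,2,7,8,9} → only 4 remains.
E7 = 6: row 7 has {1,2,3,4,5,7,8}; col 5 has {2,7,8,9}; box has {1,2,4,7,8,9} → only 6 remains.
H7 = 9: row 7 has {1,2,3,4,5,6,7,8}; col 8 has {3,8}; box has {2,5} → only 9 remains.
B9 = 5: row 9 has {2,9}; col 2 has {1,2,4,6,7,8,9}; box has {1,3,4,8} → only 5 remains.
D9 = 3: row 9 has {2,5,9}; col 4 has {1,4,5,6,9}; box has {1,2,4,6,7,8,9} → only 3 remains.
B2 = 3: row 2 has {5}; col 2 has {1,2,4,5,6,7,8,9}; box has {1,4,5,7} → only 3 remains.
D2 = 2: row 2 has {3,5}; col 4 has {1,3,4,5,6,9}; box has {3,6,7,8,9} → only 2 remains.
D6 = 7: row 6 has {1,8,9}; col 4 has {1,2,3,4,5,6,9}; box has {5,9} → only 7 remains.
E8 = 5: row 8 has {1,4,8}; col 5 has {2,6,7,8,9}; box has {1,2,3,4,6,7,8,9} → only 5 remains.
D4 = 8: row 4 has {2}; col 4 has {1,2,3,4,5,6,7,9}; box has {5,7,9} → only 8 remains.
A6 = 5: row 6 has {1,7,8,9}; col 1 has {3,4}; box has {2,6,8,9} → only 5 remains.
F1 = 5: in row 1, 5 can only go here (every other open cell in that row sees a 5).
J1 = 1: in row 1, 1 can only go here (every other open cell in that row sees a 1).
A2 = 8: in row 2, 8 can only go here (every other open cell in that row sees an 8).
H4 = 5: in row 4, 5 can only go here (every other open cell in that row sees a 5).
E6 = 3: in row 6, 3 can only go here (every other open cell in that row sees a 3).
C4 = 3: in row 4, 3 can only go here (every other open cell in that row sees a 3).
G8 = 3: in row 8, 3 can only go here (every other open cell in that row sees a 3).
H9 = 1: in row 9, 1 can only go here (every other open cell in that row sees a 1).
G9 = 8: in row 9, 8 can only go here (every other open cell in that row sees an 8).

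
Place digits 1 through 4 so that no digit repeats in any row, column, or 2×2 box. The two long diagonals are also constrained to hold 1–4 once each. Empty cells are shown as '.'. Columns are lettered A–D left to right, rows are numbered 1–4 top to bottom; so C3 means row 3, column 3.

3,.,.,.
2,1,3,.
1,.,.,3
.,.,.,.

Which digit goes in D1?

B1 = 4: row 1 has {3}; col 2 has {1}; box has {1,2,3} → only 4 remains.
D2 = 4: row 2 has {1,2,3}; col 4 has {3}; box has {3} → only 4 remains.
B3 = 2: row 3 has {1,3}; col 2 has {1,4}; box has {1}; anti-diagonal has {3} → only 2 remains.
C3 = 4: row 3 has {1,2,3}; col 3 has {3}; box has {3}; main diagonal has {1,3} → only 4 remains.
A4 = 4: row 4 has {}; col 1 has {1,2,3}; box has {1,2}; anti-diagonal has {2,3} → only 4 remains.
B4 = 3: row 4 has {4}; col 2 has {1,2,4}; box has {1,2,4} → only 3 remains.
D4 = 2: row 4 has {3,4}; col 4 has {3,4}; box has {3,4}; main diagonal has {1,3,4} → only 2 remains.
D1 = 1: row 1 has {3,4}; col 4 has {2,3,4}; box has {3,4}; anti-diagonal has {2,3,4} → only 1 remains.

1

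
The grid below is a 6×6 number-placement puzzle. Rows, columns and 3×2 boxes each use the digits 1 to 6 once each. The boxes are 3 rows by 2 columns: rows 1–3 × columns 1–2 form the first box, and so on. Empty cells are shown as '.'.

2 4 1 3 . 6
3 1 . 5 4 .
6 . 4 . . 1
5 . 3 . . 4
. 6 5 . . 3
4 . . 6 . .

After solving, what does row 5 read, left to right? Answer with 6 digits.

r1c5 = 5 (sole candidate).
r2c6 = 2 (sole candidate).
r3c2 = 5 (sole candidate).
r3c4 = 2 (sole candidate).
r3c5 = 3 (sole candidate).
r4c2 = 2 (sole candidate).
r4c4 = 1 (sole candidate).
r4c5 = 6 (sole candidate).
r5c1 = 1: row 5 has {3,5,6}; col 1 has {2,3,4,5,6}; box has {2,4,5,6} → only 1 remains.
r5c4 = 4: row 5 has {1,3,5,6}; col 4 has {1,2,3,5,6}; box has {1,3,5,6} → only 4 remains.
r5c5 = 2: row 5 has {1,3,4,5,6}; col 5 has {3,4,5,6}; box has {3,4,6} → only 2 remains.

165423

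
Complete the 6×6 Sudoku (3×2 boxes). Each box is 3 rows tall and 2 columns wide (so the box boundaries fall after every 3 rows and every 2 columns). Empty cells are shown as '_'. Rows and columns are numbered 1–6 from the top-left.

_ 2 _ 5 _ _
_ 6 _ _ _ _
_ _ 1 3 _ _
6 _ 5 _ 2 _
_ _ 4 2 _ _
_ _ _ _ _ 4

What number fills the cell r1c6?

r1c3 = 6: row 1 has {2,5}; col 3 has {1,4,5}; box has {1,3,5} → only 6 remains.
r2c3 = 2: row 2 has {6}; col 3 has {1,4,5,6}; box has {1,3,5,6} → only 2 remains.
r2c4 = 4: row 2 has {2,6}; col 4 has {2,3,5}; box has {1,2,3,5,6} → only 4 remains.
r4c4 = 1: row 4 has {2,5,6}; col 4 has {2,3,4,5}; box has {2,4,5} → only 1 remains.
r4c6 = 3: row 4 has {1,2,5,6}; col 6 has {4}; box has {2,4} → only 3 remains.
r6c3 = 3: row 6 has {4}; col 3 has {1,2,4,5,6}; box has {1,2,4,5} → only 3 remains.
r6c4 = 6: row 6 has {3,4}; col 4 has {1,2,3,4,5}; box has {1,2,3,4,5} → only 6 remains.
r1c6 = 1: row 1 has {2,5,6}; col 6 has {3,4}; box has {} → only 1 remains.

1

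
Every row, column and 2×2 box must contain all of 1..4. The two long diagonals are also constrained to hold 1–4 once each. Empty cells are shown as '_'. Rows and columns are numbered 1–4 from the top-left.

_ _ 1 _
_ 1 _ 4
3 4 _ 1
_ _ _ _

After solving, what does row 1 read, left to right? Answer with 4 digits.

R2C1 = 2 (sole candidate).
R2C3 = 3 (sole candidate).
R3C3 = 2 (sole candidate).
R4C1 = 1 (sole candidate).
R4C2 = 2 (sole candidate).
R4C3 = 4 (sole candidate).
R4C4 = 3 (sole candidate).
R1C1 = 4: row 1 has {1}; col 1 has {1,2,3}; box has {1,2}; main diagonal has {1,2,3} → only 4 remains.
R1C2 = 3: row 1 has {1,4}; col 2 has {1,2,4}; box has {1,2,4} → only 3 remains.
R1C4 = 2: row 1 has {1,3,4}; col 4 has {1,3,4}; box has {1,3,4}; anti-diagonal has {1,3,4} → only 2 remains.

4312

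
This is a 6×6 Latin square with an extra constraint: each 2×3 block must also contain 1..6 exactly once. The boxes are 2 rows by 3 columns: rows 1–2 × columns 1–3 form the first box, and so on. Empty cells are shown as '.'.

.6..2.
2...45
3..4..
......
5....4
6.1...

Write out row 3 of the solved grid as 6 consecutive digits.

row 2, column 3 = 3 (sole candidate).
row 5, column 3 = 2 (sole candidate).
row 2, column 2 = 1 (sole candidate).
row 2, column 4 = 6 (sole candidate).
row 5, column 2 = 3 (sole candidate).
row 5, column 4 = 1 (sole candidate).
row 5, column 5 = 6 (sole candidate).
row 6, column 2 = 4 (sole candidate).
row 1, column 1 = 4 (sole candidate).
row 1, column 3 = 5 (sole candidate).
row 1, column 4 = 3 (sole candidate).
row 1, column 6 = 1 (sole candidate).
row 3, column 3 = 6: row 3 has {3,4}; col 3 has {1,2,3,5}; box has {3} → only 6 remains.
row 3, column 6 = 2: row 3 has {3,4,6}; col 6 has {1,4,5}; box has {4} → only 2 remains.
row 4, column 1 = 1 (sole candidate).
row 4, column 3 = 4 (sole candidate).
row 4, column 4 = 5 (sole candidate).
row 4, column 5 = 3 (sole candidate).
row 4, column 6 = 6 (sole candidate).
row 6, column 4 = 2 (sole candidate).
row 6, column 5 = 5 (sole candidate).
row 6, column 6 = 3 (sole candidate).
row 3, column 2 = 5: row 3 has {2,3,4,6}; col 2 has {1,3,4,6}; box has {1,3,4,6} → only 5 remains.
row 3, column 5 = 1: row 3 has {2,3,4,5,6}; col 5 has {2,3,4,5,6}; box has {2,3,4,5,6} → only 1 remains.

356412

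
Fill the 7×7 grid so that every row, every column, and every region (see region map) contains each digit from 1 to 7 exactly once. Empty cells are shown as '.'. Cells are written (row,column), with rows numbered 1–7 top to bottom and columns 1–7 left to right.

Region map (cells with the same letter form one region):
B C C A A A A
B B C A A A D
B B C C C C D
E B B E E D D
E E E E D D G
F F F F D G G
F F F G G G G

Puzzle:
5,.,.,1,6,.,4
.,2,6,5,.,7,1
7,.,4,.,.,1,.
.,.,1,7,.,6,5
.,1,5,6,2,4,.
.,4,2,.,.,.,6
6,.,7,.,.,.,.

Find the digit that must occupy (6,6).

5

(1,3) = 3 (sole candidate).
(1,6) = 2 (sole candidate).
(2,5) = 3 (sole candidate).
(3,4) = 2 (sole candidate).
(3,5) = 5 (sole candidate).
(3,7) = 3 (sole candidate).
(4,2) = 3 (sole candidate).
(4,5) = 4 (sole candidate).
(5,1) = 3 (sole candidate).
(5,7) = 7 (sole candidate).
(6,1) = 1 (sole candidate).
(6,4) = 3 (sole candidate).
(6,5) = 7 (sole candidate).
(6,6) = 5: row 6 has {1,2,3,4,6,7}; col 6 has {1,2,4,6,7}; region has {6,7} → only 5 remains.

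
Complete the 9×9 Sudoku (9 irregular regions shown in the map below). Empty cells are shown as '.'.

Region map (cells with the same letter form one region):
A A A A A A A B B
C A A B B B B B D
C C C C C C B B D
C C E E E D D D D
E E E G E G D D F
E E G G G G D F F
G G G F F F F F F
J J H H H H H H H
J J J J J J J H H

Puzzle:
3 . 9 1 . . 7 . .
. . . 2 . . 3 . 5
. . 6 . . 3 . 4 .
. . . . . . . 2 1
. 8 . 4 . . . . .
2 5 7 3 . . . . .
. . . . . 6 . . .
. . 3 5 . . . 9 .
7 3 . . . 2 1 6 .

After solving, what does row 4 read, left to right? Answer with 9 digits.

594637821

row 4, column 3 = 4: row 4 has {1,2}; col 3 has {3,6,7,9}; region has {2,5,8} → only 4 remains.
row 5, column 3 = 1: row 5 has {4,8}; col 3 has {3,4,6,7,9}; region has {2,4,5,8} → only 1 remains.
row 2, column 3 = 8: row 2 has {2,3,5}; col 3 has {1,3,4,6,7,9}; region has {1,3,7,9} → only 8 remains.
row 9, column 3 = 5: row 9 has {1,2,3,6,7}; col 3 has {1,3,4,6,7,8,9}; region has {1,2,3,7} → only 5 remains.
row 7, column 3 = 2: row 7 has {6}; col 3 has {1,3,4,5,6,7,8,9}; region has {3,4,7} → only 2 remains.
row 4, column 5 = 3: in row 4, 3 can only go here (every other open cell in that row sees a 3).
row 4, column 1 = 5: in row 4, 5 can only go here (every other open cell in that row sees a 5).
row 3, column 7 = 5: in row 3, 5 can only go here (every other open cell in that row sees a 5).
row 1, column 8 = 8: row 1 has {1,3,7,9}; col 8 has {2,4,6,9}; region has {2,3,4,5} → only 8 remains.
row 1, column 9 = 6: row 1 has {1,3,7,8,9}; col 9 has {1,5}; region has {2,3,4,5,8} → only 6 remains.
row 6, column 8 = 1: row 6 has {2,3,5,7}; col 8 has {2,4,6,8,9}; region has {6} → only 1 remains.
row 2, column 8 = 7: row 2 has {2,3,5,8}; col 8 has {1,2,4,6,8,9}; region has {2,3,4,5,6,8} → only 7 remains.
row 5, column 8 = 3: row 5 has {1,4,8}; col 8 has {1,2,4,6,7,8,9}; region has {1,2,5} → only 3 remains.
row 7, column 8 = 5: row 7 has {2,6}; col 8 has {1,2,3,4,6,7,8,9}; region has {1,6} → only 5 remains.
row 2, column 2 = 6: in row 2, 6 can only go here (every other open cell in that row sees a 6).
row 8, column 2 = 4: row 8 has {3,5,9}; col 2 has {3,5,6,8}; region has {1,2,3,5,7} → only 4 remains.
row 1, column 2 = 2: row 1 has {1,3,6,7,8,9}; col 2 has {3,4,5,6,8}; region has {1,3,6,7,8,9} → only 2 remains.
row 2, column 1 = 4: in row 2, 4 can only go here (every other open cell in that row sees a 4).
row 3, column 5 = 2: in row 3, 2 can only go here (every other open cell in that row sees a 2).
row 5, column 9 = 2: in row 5, 2 can only go here (every other open cell in that row sees a 2).
row 5, column 6 = 5: in row 5, 5 can only go here (every other open cell in that row sees a 5).
row 1, column 6 = 4: row 1 has {1,2,3,6,7,8,9}; col 6 has {2,3,5,6}; region has {1,2,3,6,7,8,9} → only 4 remains.
row 1, column 5 = 5: row 1 has {1,2,3,4,6,7,8,9}; col 5 has {2,3}; region has {1,2,3,4,6,7,8,9} → only 5 remains.
row 5, column 5 = 7: in row 5, 7 can only go here (every other open cell in that row sees a 7).
row 7, column 9 = 3: in row 7, 3 can only go here (every other open cell in that row sees a 3).
row 7, column 4 = 7: in row 7, 7 can only go here (every other open cell in that row sees a 7).
row 8, column 7 = 2: in row 8, 2 can only go here (every other open cell in that row sees a 2).
row 8, column 1 = 6: in row 8, 6 can only go here (every other open cell in that row sees a 6).
row 5, column 1 = 9: row 5 has {1,2,3,4,5,7,8}; col 1 has {2,3,4,5,6,7}; region has {1,2,3,4,5,7,8} → only 9 remains.
row 5, column 7 = 6: row 5 has {1,2,3,4,5,7,8,9}; col 7 has {1,2,3,5,7}; region has {1,2,3,5} → only 6 remains.
row 4, column 4 = 6: row 4 has {1,2,3,4,5}; col 4 has {1,2,3,4,5,7}; region has {1,2,3,4,5,7,8,9} → only 6 remains.
row 6, column 5 = 6: in row 6, 6 can only go here (every other open cell in that row sees a 6).
row 9, column 9 = 4: in row 9, 4 can only go here (every other open cell in that row sees a 4).
row 6, column 7 = 4: in row 6, 4 can only go here (every other open cell in that row sees a 4).
row 7, column 5 = 4: in row 7, 4 can only go here (every other open cell in that row sees a 4).
Singles propagation stalls; row 4, column 7 is still open with candidates {8,9}.
  Try row 4, column 7 = 9: this forces row 4, column 2=7, row 4, column 6=8, row 6, column 6=9; then row 7 has no cell left for 9 — contradiction.
So row 4, column 7 = 8.
row 7, column 7 = 9 (sole candidate).
row 6, column 9 = 8 (sole candidate).
row 7, column 2 = 1 (sole candidate).
row 8, column 9 = 7 (sole candidate).
row 3, column 9 = 9 (sole candidate).
row 4, column 6 = 7: row 4 has {1,2,3,4,5,6,8}; col 6 has {2,3,4,5,6}; region has {1,2,3,4,5,6,8,9} → only 7 remains.
row 6, column 6 = 9 (sole candidate).
row 7, column 1 = 8 (sole candidate).
row 2, column 6 = 1 (sole candidate).
row 3, column 1 = 1 (sole candidate).
row 3, column 2 = 7 (sole candidate).
row 3, column 4 = 8 (sole candidate).
row 4, column 2 = 9: row 4 has {1,2,3,4,5,6,7,8}; col 2 has {1,2,3,4,5,6,7,8}; region has {1,2,3,4,5,6,7,8} → only 9 remains.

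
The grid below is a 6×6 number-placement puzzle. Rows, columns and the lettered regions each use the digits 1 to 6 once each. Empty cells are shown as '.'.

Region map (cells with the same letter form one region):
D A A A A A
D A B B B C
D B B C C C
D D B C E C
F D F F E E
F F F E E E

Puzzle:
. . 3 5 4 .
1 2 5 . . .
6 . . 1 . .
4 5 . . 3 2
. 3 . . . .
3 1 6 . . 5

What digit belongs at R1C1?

2

R1C1 = 2: row 1 has {3,4,5}; col 1 has {1,3,4,6}; region has {1,3,4,5,6} → only 2 remains.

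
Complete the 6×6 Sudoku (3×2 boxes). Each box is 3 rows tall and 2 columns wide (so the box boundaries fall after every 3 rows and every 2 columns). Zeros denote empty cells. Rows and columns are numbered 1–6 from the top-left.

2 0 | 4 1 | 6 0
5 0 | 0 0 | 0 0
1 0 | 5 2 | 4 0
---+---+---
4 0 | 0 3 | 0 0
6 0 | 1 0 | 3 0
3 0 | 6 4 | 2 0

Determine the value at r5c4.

5

r1c2 = 3 (sole candidate).
r1c6 = 5 (sole candidate).
r2c3 = 3 (sole candidate).
r2c4 = 6 (sole candidate).
r2c5 = 1 (sole candidate).
r2c6 = 2 (sole candidate).
r3c2 = 6 (sole candidate).
r3c6 = 3 (sole candidate).
r4c3 = 2 (sole candidate).
r4c5 = 5 (sole candidate).
r5c4 = 5: row 5 has {1,3,6}; col 4 has {1,2,3,4,6}; box has {1,2,3,4,6} → only 5 remains.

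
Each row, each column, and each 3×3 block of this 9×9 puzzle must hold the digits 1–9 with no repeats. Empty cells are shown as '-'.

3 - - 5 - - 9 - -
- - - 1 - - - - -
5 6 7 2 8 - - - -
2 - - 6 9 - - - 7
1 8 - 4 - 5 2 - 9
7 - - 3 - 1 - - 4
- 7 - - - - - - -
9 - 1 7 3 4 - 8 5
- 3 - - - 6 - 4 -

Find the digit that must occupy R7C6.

2

R1C6 = 7: row 1 has {3,5,9}; col 6 has {1,4,5,6}; box has {1,2,5,8} → only 7 remains.
R4C6 = 8: row 4 has {2,6,7,9}; col 6 has {1,4,5,6,7}; box has {1,3,4,5,6,9} → only 8 remains.
R5C5 = 7: row 5 has {1,2,4,5,8,9}; col 5 has {3,8,9}; box has {1,3,4,5,6,8,9} → only 7 remains.
R6C5 = 2: row 6 has {1,3,4,7}; col 5 has {3,7,8,9}; box has {1,3,4,5,6,7,8,9} → only 2 remains.
R8C2 = 2: row 8 has {1,3,4,5,7,8,9}; col 2 has {3,6,7,8}; box has {1,3,7,9} → only 2 remains.
R8C7 = 6: row 8 has {1,2,3,4,5,7,8,9}; col 7 has {2,9}; box has {4,5,8} → only 6 remains.
R9C1 = 8: row 9 has {3,4,6}; col 1 has {1,2,3,5,7,9}; box has {1,2,3,7,9} → only 8 remains.
R9C3 = 5: row 9 has {3,4,6,8}; col 3 has {1,7}; box has {1,2,3,7,8,9} → only 5 remains.
R9C4 = 9: row 9 has {3,4,5,6,8}; col 4 has {1,2,3,4,5,6,7}; box has {3,4,6,7} → only 9 remains.
R9C5 = 1: row 9 has {3,4,5,6,8,9}; col 5 has {2,3,7,8,9}; box has {3,4,6,7,9} → only 1 remains.
R9C7 = 7: row 9 has {1,3,4,5,6,8,9}; col 7 has {2,6,9}; box has {4,5,6,8} → only 7 remains.
R9C9 = 2: row 9 has {1,3,4,5,6,7,8,9}; col 9 has {4,5,7,9}; box has {4,5,6,7,8} → only 2 remains.
R2C1 = 4: row 2 has {1}; col 1 has {1,2,3,5,7,8,9}; box has {3,5,6,7} → only 4 remains.
R2C2 = 9: row 2 has {1,4}; col 2 has {2,3,6,7,8}; box has {3,4,5,6,7} → only 9 remains.
R2C5 = 6: row 2 has {1,4,9}; col 5 has {1,2,3,7,8,9}; box has {1,2,5,7,8} → only 6 remains.
R2C6 = 3: row 2 has {1,4,6,9}; col 6 has {1,4,5,6,7,8}; box has {1,2,5,6,7,8} → only 3 remains.
R2C9 = 8: row 2 has {1,3,4,6,9}; col 9 has {2,4,5,7,9}; box has {9} → only 8 remains.
R3C6 = 9: row 3 has {2,5,6,7,8}; col 6 has {1,3,4,5,6,7,8}; box has {1,2,3,5,6,7,8} → only 9 remains.
R6C2 = 5: row 6 has {1,2,3,4,7}; col 2 has {2,3,6,7,8,9}; box has {1,2,7,8} → only 5 remains.
R6C7 = 8: row 6 has {1,2,3,4,5,7}; col 7 has {2,6,7,9}; box has {2,4,7,9} → only 8 remains.
R6C8 = 6: row 6 has {1,2,3,4,5,7,8}; col 8 has {4,8}; box has {2,4,7,8,9} → only 6 remains.
R7C1 = 6: row 7 has {7}; col 1 has {1,2,3,4,5,7,8,9}; box has {1,2,3,5,7,8,9} → only 6 remains.
R7C3 = 4: row 7 has {6,7}; col 3 has {1,5,7}; box has {1,2,3,5,6,7,8,9} → only 4 remains.
R7C4 = 8: row 7 has {4,6,7}; col 4 has {1,2,3,4,5,6,7,9}; box has {1,3,4,6,7,9} → only 8 remains.
R7C5 = 5: row 7 has {4,6,7,8}; col 5 has {1,2,3,6,7,8,9}; box has {1,3,4,6,7,8,9} → only 5 remains.
R7C6 = 2: row 7 has {4,5,6,7,8}; col 6 has {1,3,4,5,6,7,8,9}; box has {1,3,4,5,6,7,8,9} → only 2 remains.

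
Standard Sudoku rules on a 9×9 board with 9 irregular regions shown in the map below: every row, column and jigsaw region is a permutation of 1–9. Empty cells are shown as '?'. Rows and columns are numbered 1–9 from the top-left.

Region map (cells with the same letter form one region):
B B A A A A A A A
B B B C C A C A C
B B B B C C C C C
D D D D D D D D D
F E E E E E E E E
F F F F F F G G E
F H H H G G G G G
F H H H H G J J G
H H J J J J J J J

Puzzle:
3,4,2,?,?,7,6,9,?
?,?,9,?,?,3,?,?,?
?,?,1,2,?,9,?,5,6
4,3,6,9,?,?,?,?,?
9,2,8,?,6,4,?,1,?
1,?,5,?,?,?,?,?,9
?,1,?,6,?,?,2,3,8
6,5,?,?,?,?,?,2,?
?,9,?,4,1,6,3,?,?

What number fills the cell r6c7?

r7c1 = 7 (sole candidate).
r7c3 = 4 (sole candidate).
r7c6 = 5 (sole candidate).
r8c6 = 1 (sole candidate).
r9c3 = 7 (sole candidate).
r9c8 = 8 (sole candidate).
r9c9 = 5 (sole candidate).
r1c9 = 1 (sole candidate).
r2c8 = 4 (sole candidate).
r3c1 = 8 (sole candidate).
r3c2 = 7 (sole candidate).
r3c7 = 4 (sole candidate).
r4c8 = 7 (sole candidate).
r4c9 = 2 (sole candidate).
r6c2 = 8 (sole candidate).
r6c4 = 3 (sole candidate).
r6c6 = 2 (sole candidate).
r6c7 = 7: row 6 has {1,2,3,5,8,9}; col 7 has {2,3,4,6}; region has {1,2,3,5,8} → only 7 remains.

7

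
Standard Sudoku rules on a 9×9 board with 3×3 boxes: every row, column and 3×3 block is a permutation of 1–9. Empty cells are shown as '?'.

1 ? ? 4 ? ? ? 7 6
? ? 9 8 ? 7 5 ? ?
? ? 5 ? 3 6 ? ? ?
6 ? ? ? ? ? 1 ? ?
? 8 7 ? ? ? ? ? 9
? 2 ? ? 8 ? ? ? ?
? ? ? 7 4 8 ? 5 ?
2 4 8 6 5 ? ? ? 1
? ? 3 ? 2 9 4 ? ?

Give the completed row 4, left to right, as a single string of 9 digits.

694372185

R1C2 = 3: row 1 has {1,4,6,7}; col 2 has {2,4,8}; box has {1,5,9} → only 3 remains.
R1C3 = 2: row 1 has {1,3,4,6,7}; col 3 has {3,5,7,8,9}; box has {1,3,5,9} → only 2 remains.
R1C5 = 9: row 1 has {1,2,3,4,6,7}; col 5 has {2,3,4,5,8}; box has {3,4,6,7,8} → only 9 remains.
R1C6 = 5: row 1 has {1,2,3,4,6,7,9}; col 6 has {6,7,8,9}; box has {3,4,6,7,8,9} → only 5 remains.
R1C7 = 8: row 1 has {1,2,3,4,5,6,7,9}; col 7 has {1,4,5}; box has {5,6,7} → only 8 remains.
R2C1 = 4: row 2 has {5,7,8,9}; col 1 has {1,2,6}; box has {1,2,3,5,9} → only 4 remains.
R2C2 = 6: row 2 has {4,5,7,8,9}; col 2 has {2,3,4,8}; box has {1,2,3,4,5,9} → only 6 remains.
R2C5 = 1: row 2 has {4,5,6,7,8,9}; col 5 has {2,3,4,5,8,9}; box has {3,4,5,6,7,8,9} → only 1 remains.
R3C2 = 7: row 3 has {3,5,6}; col 2 has {2,3,4,6,8}; box has {1,2,3,4,5,6,9} → only 7 remains.
R3C4 = 2: row 3 has {3,5,6,7}; col 4 has {4,6,7,8}; box has {1,3,4,5,6,7,8,9} → only 2 remains.
R3C7 = 9: row 3 has {2,3,5,6,7}; col 7 has {1,4,5,8}; box has {5,6,7,8} → only 9 remains.
R3C9 = 4: row 3 has {2,3,5,6,7,9}; col 9 has {1,6,9}; box has {5,6,7,8,9} → only 4 remains.
R4C3 = 4: row 4 has {1,6}; col 3 has {2,3,5,7,8,9}; box has {2,6,7,8} → only 4 remains.
R4C5 = 7: row 4 has {1,4,6}; col 5 has {1,2,3,4,5,8,9}; box has {8} → only 7 remains.
R5C5 = 6: row 5 has {7,8,9}; col 5 has {1,2,3,4,5,7,8,9}; box has {7,8} → only 6 remains.
R6C3 = 1: row 6 has {2,8}; col 3 has {2,3,4,5,7,8,9}; box has {2,4,6,7,8} → only 1 remains.
R7C1 = 9: row 7 has {4,5,7,8}; col 1 has {1,2,4,6}; box has {2,3,4,8} → only 9 remains.
R7C2 = 1: row 7 has {4,5,7,8,9}; col 2 has {2,3,4,6,7,8}; box has {2,3,4,8,9} → only 1 remains.
R7C3 = 6: row 7 has {1,4,5,7,8,9}; col 3 has {1,2,3,4,5,7,8,9}; box has {1,2,3,4,8,9} → only 6 remains.
R8C6 = 3: row 8 has {1,2,4,5,6,8}; col 6 has {5,6,7,8,9}; box has {2,4,5,6,7,8,9} → only 3 remains.
R8C7 = 7: row 8 has {1,2,3,4,5,6,8}; col 7 has {1,4,5,8,9}; box has {1,4,5} → only 7 remains.
R8C8 = 9: row 8 has {1,2,3,4,5,6,7,8}; col 8 has {5,7}; box has {1,4,5,7} → only 9 remains.
R9C2 = 5: row 9 has {2,3,4,9}; col 2 has {1,2,3,4,6,7,8}; box has {1,2,3,4,6,8,9} → only 5 remains.
R9C4 = 1: row 9 has {2,3,4,5,9}; col 4 has {2,4,6,7,8}; box has {2,3,4,5,6,7,8,9} → only 1 remains.
R9C9 = 8: row 9 has {1,2,3,4,5,9}; col 9 has {1,4,6,9}; box has {1,4,5,7,9} → only 8 remains.
R3C1 = 8: row 3 has {2,3,4,5,6,7,9}; col 1 has {1,2,4,6,9}; box has {1,2,3,4,5,6,7,9} → only 8 remains.
R3C8 = 1: row 3 has {2,3,4,5,6,7,8,9}; col 8 has {5,7,9}; box has {4,5,6,7,8,9} → only 1 remains.
R4C2 = 9: row 4 has {1,4,6,7}; col 2 has {1,2,3,4,5,6,7,8}; box has {1,2,4,6,7,8} → only 9 remains.
R4C6 = 2: row 4 has {1,4,6,7,9}; col 6 has {3,5,6,7,8,9}; box has {6,7,8} → only 2 remains.
R6C6 = 4: row 6 has {1,2,8}; col 6 has {2,3,5,6,7,8,9}; box has {2,6,7,8} → only 4 remains.
R9C1 = 7: row 9 has {1,2,3,4,5,8,9}; col 1 has {1,2,4,6,8,9}; box has {1,2,3,4,5,6,8,9} → only 7 remains.
R9C8 = 6: row 9 has {1,2,3,4,5,7,8,9}; col 8 has {1,5,7,9}; box has {1,4,5,7,8,9} → only 6 remains.
R5C6 = 1: row 5 has {6,7,8,9}; col 6 has {2,3,4,5,6,7,8,9}; box has {2,4,6,7,8} → only 1 remains.
R6C8 = 3: row 6 has {1,2,4,8}; col 8 has {1,5,6,7,9}; box has {1,9} → only 3 remains.
R2C8 = 2: row 2 has {1,4,5,6,7,8,9}; col 8 has {1,3,5,6,7,9}; box has {1,4,5,6,7,8,9} → only 2 remains.
R2C9 = 3: row 2 has {1,2,4,5,6,7,8,9}; col 9 has {1,4,6,8,9}; box has {1,2,4,5,6,7,8,9} → only 3 remains.
R4C8 = 8: row 4 has {1,2,4,6,7,9}; col 8 has {1,2,3,5,6,7,9}; box has {1,3,9} → only 8 remains.
R4C9 = 5: row 4 has {1,2,4,6,7,8,9}; col 9 has {1,3,4,6,8,9}; box has {1,3,8,9} → only 5 remains.
R5C7 = 2: row 5 has {1,6,7,8,9}; col 7 has {1,4,5,7,8,9}; box has {1,3,5,8,9} → only 2 remains.
R5C8 = 4: row 5 has {1,2,6,7,8,9}; col 8 has {1,2,3,5,6,7,8,9}; box has {1,2,3,5,8,9} → only 4 remains.
R6C1 = 5: row 6 has {1,2,3,4,8}; col 1 has {1,2,4,6,7,8,9}; box has {1,2,4,6,7,8,9} → only 5 remains.
R6C4 = 9: row 6 has {1,2,3,4,5,8}; col 4 has {1,2,4,6,7,8}; box has {1,2,4,6,7,8} → only 9 remains.
R6C7 = 6: row 6 has {1,2,3,4,5,8,9}; col 7 has {1,2,4,5,7,8,9}; box has {1,2,3,4,5,8,9} → only 6 remains.
R6C9 = 7: row 6 has {1,2,3,4,5,6,8,9}; col 9 has {1,3,4,5,6,8,9}; box has {1,2,3,4,5,6,8,9} → only 7 remains.
R7C7 = 3: row 7 has {1,4,5,6,7,8,9}; col 7 has {1,2,4,5,6,7,8,9}; box has {1,4,5,6,7,8,9} → only 3 remains.
R7C9 = 2: row 7 has {1,3,4,5,6,7,8,9}; col 9 has {1,3,4,5,6,7,8,9}; box has {1,3,4,5,6,7,8,9} → only 2 remains.
R4C4 = 3: row 4 has {1,2,4,5,6,7,8,9}; col 4 has {1,2,4,6,7,8,9}; box has {1,2,4,6,7,8,9} → only 3 remains.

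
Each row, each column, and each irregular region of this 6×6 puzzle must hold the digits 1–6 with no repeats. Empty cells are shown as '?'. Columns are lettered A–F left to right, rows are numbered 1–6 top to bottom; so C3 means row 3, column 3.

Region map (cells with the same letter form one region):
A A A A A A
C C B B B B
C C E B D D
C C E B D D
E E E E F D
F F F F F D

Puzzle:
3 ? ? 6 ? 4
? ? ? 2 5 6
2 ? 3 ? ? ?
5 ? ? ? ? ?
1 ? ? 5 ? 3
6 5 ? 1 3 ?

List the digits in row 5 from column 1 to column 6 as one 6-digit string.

A2 = 4 (sole candidate).
C2 = 1 (sole candidate).
D3 = 4 (sole candidate).
D4 = 3 (sole candidate).
F6 = 2 (sole candidate).
B2 = 3 (sole candidate).
F4 = 1 (sole candidate).
C6 = 4 (sole candidate).
E3 = 6 (sole candidate).
F3 = 5 (sole candidate).
B4 = 6 (sole candidate).
C4 = 2 (sole candidate).
E4 = 4 (sole candidate).
B5 = 4: row 5 has {1,3,5}; col 2 has {3,5,6}; region has {1,2,3,5} → only 4 remains.
C5 = 6: row 5 has {1,3,4,5}; col 3 has {1,2,3,4}; region has {1,2,3,4,5} → only 6 remains.
E5 = 2: row 5 has {1,3,4,5,6}; col 5 has {3,4,5,6}; region has {1,3,4,5,6} → only 2 remains.

146523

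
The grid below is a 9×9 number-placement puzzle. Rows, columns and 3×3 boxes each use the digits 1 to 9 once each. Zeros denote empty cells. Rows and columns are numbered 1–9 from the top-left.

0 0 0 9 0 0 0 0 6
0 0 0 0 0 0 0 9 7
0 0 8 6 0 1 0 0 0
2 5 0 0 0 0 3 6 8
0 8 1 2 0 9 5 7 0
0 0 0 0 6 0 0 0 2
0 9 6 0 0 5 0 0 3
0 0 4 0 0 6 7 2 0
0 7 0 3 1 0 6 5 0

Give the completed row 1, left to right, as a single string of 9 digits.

417953286

R5C9 = 4 (sole candidate).
R6C8 = 1 (sole candidate).
R8C4 = 8 (sole candidate).
R8C5 = 9 (sole candidate).
R8C9 = 1 (sole candidate).
R9C1 = 8 (sole candidate).
R9C3 = 2 (sole candidate).
R9C6 = 4 (sole candidate).
R9C9 = 9 (sole candidate).
R3C9 = 5 (sole candidate).
R4C6 = 7 (sole candidate).
R5C5 = 3 (sole candidate).
R6C6 = 8 (sole candidate).
R6C7 = 9 (sole candidate).
R7C1 = 1 (sole candidate).
R7C4 = 7 (sole candidate).
R7C5 = 2 (sole candidate).
R8C2 = 3 (sole candidate).
R4C3 = 9 (sole candidate).
R4C5 = 4 (sole candidate).
R5C1 = 6 (sole candidate).
R6C2 = 4 (sole candidate).
R6C4 = 5 (sole candidate).
R8C1 = 5 (sole candidate).
R2C4 = 4 (sole candidate).
R3C2 = 2 (sole candidate).
R3C5 = 7 (sole candidate).
R3C7 = 4 (sole candidate).
R3C8 = 3 (sole candidate).
R4C4 = 1 (sole candidate).
R7C7 = 8 (sole candidate).
R7C8 = 4 (sole candidate).
R1C2 = 1: row 1 has {6,9}; col 2 has {2,3,4,5,7,8,9}; box has {2,8} → only 1 remains.
R1C7 = 2: row 1 has {1,6,9}; col 7 has {3,4,5,6,7,8,9}; box has {3,4,5,6,7,9} → only 2 remains.
R1C8 = 8: row 1 has {1,2,6,9}; col 8 has {1,2,3,4,5,6,7,9}; box has {2,3,4,5,6,7,9} → only 8 remains.
R2C1 = 3 (sole candidate).
R2C2 = 6 (sole candidate).
R2C3 = 5 (sole candidate).
R2C5 = 8 (sole candidate).
R2C6 = 2 (sole candidate).
R2C7 = 1 (sole candidate).
R3C1 = 9 (sole candidate).
R6C1 = 7 (sole candidate).
R6C3 = 3 (sole candidate).
R1C1 = 4: row 1 has {1,2,6,8,9}; col 1 has {1,2,3,5,6,7,8,9}; box has {1,2,3,5,6,8,9} → only 4 remains.
R1C3 = 7: row 1 has {1,2,4,6,8,9}; col 3 has {1,2,3,4,5,6,8,9}; box has {1,2,3,4,5,6,8,9} → only 7 remains.
R1C5 = 5: row 1 has {1,2,4,6,7,8,9}; col 5 has {1,2,3,4,6,7,8,9}; box has {1,2,4,6,7,8,9} → only 5 remains.
R1C6 = 3: row 1 has {1,2,4,5,6,7,8,9}; col 6 has {1,2,4,5,6,7,8,9}; box has {1,2,4,5,6,7,8,9} → only 3 remains.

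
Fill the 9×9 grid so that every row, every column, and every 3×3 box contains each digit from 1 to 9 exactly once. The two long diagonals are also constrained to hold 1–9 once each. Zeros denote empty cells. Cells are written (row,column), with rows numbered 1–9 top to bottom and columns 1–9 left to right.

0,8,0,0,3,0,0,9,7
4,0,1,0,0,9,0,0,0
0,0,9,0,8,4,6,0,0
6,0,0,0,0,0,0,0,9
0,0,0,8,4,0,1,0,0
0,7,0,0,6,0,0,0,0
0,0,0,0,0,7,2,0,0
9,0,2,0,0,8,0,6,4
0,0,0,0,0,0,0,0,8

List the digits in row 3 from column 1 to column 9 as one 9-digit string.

(1,1) = 5: row 1 has {3,7,8,9}; col 1 has {4,6,9}; box has {1,4,8,9}; main diagonal has {2,4,6,8,9} → only 5 remains.
(1,3) = 6: row 1 has {3,5,7,8,9}; col 3 has {1,2,9}; box has {1,4,5,8,9} → only 6 remains.
(1,7) = 4: row 1 has {3,5,6,7,8,9}; col 7 has {1,2,6}; box has {6,7,9} → only 4 remains.
(2,2) = 3: row 2 has {1,4,9}; col 2 has {7,8}; box has {1,4,5,6,8,9}; main diagonal has {2,4,5,6,8,9} → only 3 remains.
(3,2) = 2: row 3 has {4,6,8,9}; col 2 has {3,7,8}; box has {1,3,4,5,6,8,9} → only 2 remains.
(6,6) = 1: row 6 has {6,7}; col 6 has {4,7,8,9}; box has {4,6,8}; main diagonal has {2,3,4,5,6,8,9} → only 1 remains.
(1,6) = 2: row 1 has {3,4,5,6,7,8,9}; col 6 has {1,4,7,8,9}; box has {3,4,8,9} → only 2 remains.
(3,1) = 7: row 3 has {2,4,6,8,9}; col 1 has {4,5,6,9}; box has {1,2,3,4,5,6,8,9} → only 7 remains.
(4,4) = 7: row 4 has {6,9}; col 4 has {8}; box has {1,4,6,8}; main diagonal has {1,2,3,4,5,6,8,9} → only 7 remains.
(1,4) = 1: row 1 has {2,3,4,5,6,7,8,9}; col 4 has {7,8}; box has {2,3,4,8,9} → only 1 remains.
(3,4) = 5: row 3 has {2,4,6,7,8,9}; col 4 has {1,7,8}; box has {1,2,3,4,8,9} → only 5 remains.
(8,4) = 3: row 8 has {2,4,6,8,9}; col 4 has {1,5,7,8}; box has {7,8} → only 3 remains.
(2,4) = 6: row 2 has {1,3,4,9}; col 4 has {1,3,5,7,8}; box has {1,2,3,4,5,8,9} → only 6 remains.
(2,5) = 7: row 2 has {1,3,4,6,9}; col 5 has {3,4,6,8}; box has {1,2,3,4,5,6,8,9} → only 7 remains.
(4,2) = 1: in row 4, 1 can only go here (every other open cell in that row sees a 1).
(8,2) = 5: row 8 has {2,3,4,6,8,9}; col 2 has {1,2,3,7,8}; box has {2,9}; anti-diagonal has {4,6,7} → only 5 remains.
(8,5) = 1: row 8 has {2,3,4,5,6,8,9}; col 5 has {3,4,6,7,8}; box has {3,7,8} → only 1 remains.
(8,7) = 7: row 8 has {1,2,3,4,5,6,8,9}; col 7 has {1,2,4,6}; box has {2,4,6,8} → only 7 remains.
(4,6) = 3: row 4 has {1,6,7,9}; col 6 has {1,2,4,7,8,9}; box has {1,4,6,7,8}; anti-diagonal has {4,5,6,7} → only 3 remains.
(5,2) = 9: row 5 has {1,4,8}; col 2 has {1,2,3,5,7,8}; box has {1,6,7} → only 9 remains.
(5,6) = 5: row 5 has {1,4,8,9}; col 6 has {1,2,3,4,7,8,9}; box has {1,3,4,6,7,8} → only 5 remains.
(7,3) = 8: row 7 has {2,7}; col 3 has {1,2,6,9}; box has {2,5,9}; anti-diagonal has {3,4,5,6,7} → only 8 remains.
(9,1) = 1: row 9 has {8}; col 1 has {4,5,6,7,9}; box has {2,5,8,9}; anti-diagonal has {3,4,5,6,7,8} → only 1 remains.
(9,6) = 6: row 9 has {1,8}; col 6 has {1,2,3,4,5,7,8,9}; box has {1,3,7,8} → only 6 remains.
(2,8) = 2: row 2 has {1,3,4,6,7,9}; col 8 has {6,9}; box has {4,6,7,9}; anti-diagonal has {1,3,4,5,6,7,8} → only 2 remains.
(2,9) = 5: row 2 has {1,2,3,4,6,7,9}; col 9 has {4,7,8,9}; box has {2,4,6,7,9} → only 5 remains.
(4,5) = 2: row 4 has {1,3,6,7,9}; col 5 has {1,3,4,6,7,8}; box has {1,3,4,5,6,7,8} → only 2 remains.
(5,3) = 3: row 5 has {1,4,5,8,9}; col 3 has {1,2,6,8,9}; box has {1,6,7,9} → only 3 remains.
(5,8) = 7: row 5 has {1,3,4,5,8,9}; col 8 has {2,6,9}; box has {1,9} → only 7 remains.
(6,4) = 9: row 6 has {1,6,7}; col 4 has {1,3,5,6,7,8}; box has {1,2,3,4,5,6,7,8}; anti-diagonal has {1,2,3,4,5,6,7,8} → only 9 remains.
(7,1) = 3: row 7 has {2,7,8}; col 1 has {1,4,5,6,7,9}; box has {1,2,5,8,9} → only 3 remains.
(7,4) = 4: row 7 has {2,3,7,8}; col 4 has {1,3,5,6,7,8,9}; box has {1,3,6,7,8} → only 4 remains.
(7,9) = 1: row 7 has {2,3,4,7,8}; col 9 has {4,5,7,8,9}; box has {2,4,6,7,8} → only 1 remains.
(9,2) = 4: row 9 has {1,6,8}; col 2 has {1,2,3,5,7,8,9}; box has {1,2,3,5,8,9} → only 4 remains.
(9,3) = 7: row 9 has {1,4,6,8}; col 3 has {1,2,3,6,8,9}; box has {1,2,3,4,5,8,9} → only 7 remains.
(9,4) = 2: row 9 has {1,4,6,7,8}; col 4 has {1,3,4,5,6,7,8,9}; box has {1,3,4,6,7,8} → only 2 remains.
(2,7) = 8: row 2 has {1,2,3,4,5,6,7,9}; col 7 has {1,2,4,6,7}; box has {2,4,5,6,7,9} → only 8 remains.
(3,9) = 3: row 3 has {2,4,5,6,7,8,9}; col 9 has {1,4,5,7,8,9}; box has {2,4,5,6,7,8,9} → only 3 remains.
(4,7) = 5: row 4 has {1,2,3,6,7,9}; col 7 has {1,2,4,6,7,8}; box has {1,7,9} → only 5 remains.
(5,1) = 2: row 5 has {1,3,4,5,7,8,9}; col 1 has {1,3,4,5,6,7,9}; box has {1,3,6,7,9} → only 2 remains.
(5,9) = 6: row 5 has {1,2,3,4,5,7,8,9}; col 9 has {1,3,4,5,7,8,9}; box has {1,5,7,9} → only 6 remains.
(6,1) = 8: row 6 has {1,6,7,9}; col 1 has {1,2,3,4,5,6,7,9}; box has {1,2,3,6,7,9} → only 8 remains.
(6,7) = 3: row 6 has {1,6,7,8,9}; col 7 has {1,2,4,5,6,7,8}; box has {1,5,6,7,9} → only 3 remains.
(6,8) = 4: row 6 has {1,3,6,7,8,9}; col 8 has {2,6,7,9}; box has {1,3,5,6,7,9} → only 4 remains.
(6,9) = 2: row 6 has {1,3,4,6,7,8,9}; col 9 has {1,3,4,5,6,7,8,9}; box has {1,3,4,5,6,7,9} → only 2 remains.
(7,2) = 6: row 7 has {1,2,3,4,7,8}; col 2 has {1,2,3,4,5,7,8,9}; box has {1,2,3,4,5,7,8,9} → only 6 remains.
(7,8) = 5: row 7 has {1,2,3,4,6,7,8}; col 8 has {2,4,6,7,9}; box has {1,2,4,6,7,8} → only 5 remains.
(9,7) = 9: row 9 has {1,2,4,6,7,8}; col 7 has {1,2,3,4,5,6,7,8}; box has {1,2,4,5,6,7,8} → only 9 remains.
(9,8) = 3: row 9 has {1,2,4,6,7,8,9}; col 8 has {2,4,5,6,7,9}; box has {1,2,4,5,6,7,8,9} → only 3 remains.
(3,8) = 1: row 3 has {2,3,4,5,6,7,8,9}; col 8 has {2,3,4,5,6,7,9}; box has {2,3,4,5,6,7,8,9} → only 1 remains.

729584613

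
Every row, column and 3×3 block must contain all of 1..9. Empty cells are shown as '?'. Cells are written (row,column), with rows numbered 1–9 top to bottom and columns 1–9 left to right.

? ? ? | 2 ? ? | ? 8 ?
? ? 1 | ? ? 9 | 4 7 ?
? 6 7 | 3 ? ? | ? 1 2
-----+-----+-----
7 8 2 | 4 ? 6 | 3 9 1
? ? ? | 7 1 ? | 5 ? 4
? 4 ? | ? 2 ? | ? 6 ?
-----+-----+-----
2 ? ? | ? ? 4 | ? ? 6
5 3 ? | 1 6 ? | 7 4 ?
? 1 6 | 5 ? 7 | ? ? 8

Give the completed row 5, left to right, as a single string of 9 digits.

(3,7) = 9 (sole candidate).
(4,5) = 5 (sole candidate).
(5,2) = 9: row 5 has {1,4,5,7}; col 2 has {1,3,4,6,8}; box has {2,4,7,8} → only 9 remains.
(5,3) = 3: row 5 has {1,4,5,7,9}; col 3 has {1,2,6,7}; box has {2,4,7,8,9} → only 3 remains.
(5,6) = 8: row 5 has {1,3,4,5,7,9}; col 6 has {4,6,7,9}; box has {1,2,4,5,6,7} → only 8 remains.
(5,8) = 2: row 5 has {1,3,4,5,7,8,9}; col 8 has {1,4,6,7,8,9}; box has {1,3,4,5,6,9} → only 2 remains.
(6,1) = 1 (sole candidate).
(6,3) = 5 (sole candidate).
(6,4) = 9 (sole candidate).
(6,6) = 3 (sole candidate).
(6,7) = 8 (sole candidate).
(6,9) = 7 (sole candidate).
(7,2) = 7 (sole candidate).
(7,4) = 8 (sole candidate).
(7,7) = 1 (sole candidate).
(8,6) = 2 (sole candidate).
(8,9) = 9 (sole candidate).
(9,7) = 2 (sole candidate).
(9,8) = 3 (sole candidate).
(1,2) = 5 (sole candidate).
(1,6) = 1 (sole candidate).
(1,7) = 6 (sole candidate).
(1,9) = 3 (sole candidate).
(2,2) = 2 (sole candidate).
(2,4) = 6 (sole candidate).
(2,5) = 8 (sole candidate).
(2,9) = 5 (sole candidate).
(3,5) = 4 (sole candidate).
(3,6) = 5 (sole candidate).
(5,1) = 6: row 5 has {1,2,3,4,5,7,8,9}; col 1 has {1,2,5,7}; box has {1,2,3,4,5,7,8,9} → only 6 remains.

693718524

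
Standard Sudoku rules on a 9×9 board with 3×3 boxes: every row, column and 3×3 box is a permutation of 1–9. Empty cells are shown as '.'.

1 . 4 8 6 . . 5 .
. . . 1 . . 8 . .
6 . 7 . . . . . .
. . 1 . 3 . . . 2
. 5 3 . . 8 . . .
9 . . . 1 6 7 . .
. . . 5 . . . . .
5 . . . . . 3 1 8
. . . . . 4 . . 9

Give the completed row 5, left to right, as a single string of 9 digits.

753298461

row 3, column 2 = 8: in row 3, 8 can only go here (every other open cell in that row sees an 8).
row 6, column 9 = 5: in row 6, 5 can only go here (every other open cell in that row sees a 5).
row 4, column 6 = 5: in row 4, 5 can only go here (every other open cell in that row sees a 5).
row 3, column 5 = 5: in row 3, 5 can only go here (every other open cell in that row sees a 5).
row 2, column 3 = 5: in row 2, 5 can only go here (every other open cell in that row sees a 5).
row 6, column 8 = 3: in row 6, 3 can only go here (every other open cell in that row sees a 3).
row 6, column 3 = 8: in row 6, 8 can only go here (every other open cell in that row sees an 8).
row 4, column 8 = 8: in row 4, 8 can only go here (every other open cell in that row sees an 8).
row 8, column 2 = 4: in row 8, 4 can only go here (every other open cell in that row sees a 4).
row 6, column 2 = 2: row 6 has {1,3,5,6,7,8,9}; col 2 has {4,5,8}; box has {1,3,5,8,9} → only 2 remains.
row 6, column 4 = 4: row 6 has {1,2,3,5,6,7,8,9}; col 4 has {1,5,8}; box has {1,3,5,6,8} → only 4 remains.
row 9, column 2 = 1: in row 9, 1 can only go here (every other open cell in that row sees a 1).
row 9, column 7 = 5: in row 9, 5 can only go here (every other open cell in that row sees a 5).
row 7, column 6 = 1: in row 7, 1 can only go here (every other open cell in that row sees a 1).
row 2, column 5 = 4: in column 5, 4 can only go here (every other open cell in that column sees a 4).
row 2, column 1 = 2: in box 1, 2 can only go here (every other open cell in that box sees a 2).
row 4, column 2 = 6: in box 4, 6 can only go here (every other open cell in that box sees a 6).
row 7, column 2 = 7: in column 2, 7 can only go here (every other open cell in that column sees a 7).
row 7, column 1 = 3: in row 7, 3 can only go here (every other open cell in that row sees a 3).
row 9, column 1 = 8: row 9 has {1,4,5,9}; col 1 has {1,2,3,5,6,9}; box has {1,3,4,5,7} → only 8 remains.
row 7, column 5 = 8: in row 7, 8 can only go here (every other open cell in that row sees an 8).
row 7, column 3 = 9: in row 7, 9 can only go here (every other open cell in that row sees a 9).
row 9, column 4 = 3: in row 9, 3 can only go here (every other open cell in that row sees a 3).
row 8, column 4 = 6: in column 4, 6 can only go here (every other open cell in that column sees a 6).
row 8, column 3 = 2: row 8 has {1,3,4,5,6,8}; col 3 has {1,3,4,5,7,8,9}; box has {1,3,4,5,7,8,9} → only 2 remains.
row 9, column 3 = 6: row 9 has {1,3,4,5,8,9}; col 3 has {1,2,3,4,5,7,8,9}; box has {1,2,3,4,5,7,8,9} → only 6 remains.
row 9, column 5 = 2: in box 8, 2 can only go here (every other open cell in that box sees a 2).
row 9, column 8 = 7: row 9 has {1,2,3,4,5,6,8,9}; col 8 has {1,3,5,8}; box has {1,3,5,8,9} → only 7 remains.
row 5, column 4 = 2: in row 5, 2 can only go here (every other open cell in that row sees a 2).
row 3, column 4 = 9: row 3 has {5,6,7,8}; col 4 has {1,2,3,4,5,6,8}; box has {1,4,5,6,8} → only 9 remains.
row 4, column 4 = 7: row 4 has {1,2,3,5,6,8}; col 4 has {1,2,3,4,5,6,8,9}; box has {1,2,3,4,5,6,8} → only 7 remains.
row 5, column 5 = 9: row 5 has {2,3,5,8}; col 5 has {1,2,3,4,5,6,8}; box has {1,2,3,4,5,6,7,8} → only 9 remains.
row 8, column 5 = 7: row 8 has {1,2,3,4,5,6,8}; col 5 has {1,2,3,4,5,6,8,9}; box has {1,2,3,4,5,6,8} → only 7 remains.
row 8, column 6 = 9: row 8 has {1,2,3,4,5,6,7,8}; col 6 has {1,4,5,6,8}; box has {1,2,3,4,5,6,7,8} → only 9 remains.
row 4, column 1 = 4: row 4 has {1,2,3,5,6,7,8}; col 1 has {1,2,3,5,6,8,9}; box has {1,2,3,5,6,8,9} → only 4 remains.
row 4, column 7 = 9: row 4 has {1,2,3,4,5,6,7,8}; col 7 has {3,5,7,8}; box has {2,3,5,7,8} → only 9 remains.
row 5, column 1 = 7: row 5 has {2,3,5,8,9}; col 1 has {1,2,3,4,5,6,8,9}; box has {1,2,3,4,5,6,8,9} → only 7 remains.
row 1, column 7 = 2: row 1 has {1,4,5,6,8}; col 7 has {3,5,7,8,9}; box has {5,8} → only 2 remains.
row 3, column 8 = 4: row 3 has {5,6,7,8,9}; col 8 has {1,3,5,7,8}; box has {2,5,8} → only 4 remains.
row 5, column 8 = 6: row 5 has {2,3,5,7,8,9}; col 8 has {1,3,4,5,7,8}; box has {2,3,5,7,8,9} → only 6 remains.
row 7, column 8 = 2: row 7 has {1,3,5,7,8,9}; col 8 has {1,3,4,5,6,7,8}; box has {1,3,5,7,8,9} → only 2 remains.
row 2, column 8 = 9: row 2 has {1,2,4,5,8}; col 8 has {1,2,3,4,5,6,7,8}; box has {2,4,5,8} → only 9 remains.
row 3, column 7 = 1: row 3 has {4,5,6,7,8,9}; col 7 has {2,3,5,7,8,9}; box has {2,4,5,8,9} → only 1 remains.
row 3, column 9 = 3: row 3 has {1,4,5,6,7,8,9}; col 9 has {2,5,8,9}; box has {1,2,4,5,8,9} → only 3 remains.
row 5, column 7 = 4: row 5 has {2,3,5,6,7,8,9}; col 7 has {1,2,3,5,7,8,9}; box has {2,3,5,6,7,8,9} → only 4 remains.
row 5, column 9 = 1: row 5 has {2,3,4,5,6,7,8,9}; col 9 has {2,3,5,8,9}; box has {2,3,4,5,6,7,8,9} → only 1 remains.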